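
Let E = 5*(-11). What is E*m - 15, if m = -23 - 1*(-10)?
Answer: 700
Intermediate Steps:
m = -13 (m = -23 + 10 = -13)
E = -55
E*m - 15 = -55*(-13) - 15 = 715 - 15 = 700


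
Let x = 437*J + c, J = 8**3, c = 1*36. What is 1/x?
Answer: 1/223780 ≈ 4.4687e-6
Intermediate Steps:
c = 36
J = 512
x = 223780 (x = 437*512 + 36 = 223744 + 36 = 223780)
1/x = 1/223780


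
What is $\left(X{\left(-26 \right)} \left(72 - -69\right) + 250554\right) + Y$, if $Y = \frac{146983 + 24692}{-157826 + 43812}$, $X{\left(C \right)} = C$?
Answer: $\frac{258243273}{1046} \approx 2.4689 \cdot 10^{5}$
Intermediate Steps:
$Y = - \frac{1575}{1046}$ ($Y = \frac{171675}{-114014} = 171675 \left(- \frac{1}{114014}\right) = - \frac{1575}{1046} \approx -1.5057$)
$\left(X{\left(-26 \right)} \left(72 - -69\right) + 250554\right) + Y = \left(- 26 \left(72 - -69\right) + 250554\right) - \frac{1575}{1046} = \left(- 26 \left(72 + 69\right) + 250554\right) - \frac{1575}{1046} = \left(\left(-26\right) 141 + 250554\right) - \frac{1575}{1046} = \left(-3666 + 250554\right) - \frac{1575}{1046} = 246888 - \frac{1575}{1046} = \frac{258243273}{1046}$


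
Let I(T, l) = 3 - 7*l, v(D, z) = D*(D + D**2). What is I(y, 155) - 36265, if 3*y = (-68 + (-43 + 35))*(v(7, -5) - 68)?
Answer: -37347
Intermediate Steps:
y = -8208 (y = ((-68 + (-43 + 35))*(7**2*(1 + 7) - 68))/3 = ((-68 - 8)*(49*8 - 68))/3 = (-76*(392 - 68))/3 = (-76*324)/3 = (1/3)*(-24624) = -8208)
I(y, 155) - 36265 = (3 - 7*155) - 36265 = (3 - 1085) - 36265 = -1082 - 36265 = -37347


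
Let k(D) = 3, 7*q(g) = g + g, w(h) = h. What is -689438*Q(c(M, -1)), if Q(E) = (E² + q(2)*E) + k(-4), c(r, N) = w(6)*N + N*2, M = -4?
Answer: -301284406/7 ≈ -4.3041e+7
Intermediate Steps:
q(g) = 2*g/7 (q(g) = (g + g)/7 = (2*g)/7 = 2*g/7)
c(r, N) = 8*N (c(r, N) = 6*N + N*2 = 6*N + 2*N = 8*N)
Q(E) = 3 + E² + 4*E/7 (Q(E) = (E² + ((2/7)*2)*E) + 3 = (E² + 4*E/7) + 3 = 3 + E² + 4*E/7)
-689438*Q(c(M, -1)) = -689438*(3 + (8*(-1))² + 4*(8*(-1))/7) = -689438*(3 + (-8)² + (4/7)*(-8)) = -689438*(3 + 64 - 32/7) = -689438*437/7 = -301284406/7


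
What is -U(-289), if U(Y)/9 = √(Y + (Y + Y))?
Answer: -153*I*√3 ≈ -265.0*I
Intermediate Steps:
U(Y) = 9*√3*√Y (U(Y) = 9*√(Y + (Y + Y)) = 9*√(Y + 2*Y) = 9*√(3*Y) = 9*(√3*√Y) = 9*√3*√Y)
-U(-289) = -9*√3*√(-289) = -9*√3*17*I = -153*I*√3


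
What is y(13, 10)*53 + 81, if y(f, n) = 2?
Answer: 187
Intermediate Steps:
y(13, 10)*53 + 81 = 2*53 + 81 = 106 + 81 = 187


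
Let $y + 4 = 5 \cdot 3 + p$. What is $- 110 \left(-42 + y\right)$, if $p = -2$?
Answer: $3630$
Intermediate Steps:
$y = 9$ ($y = -4 + \left(5 \cdot 3 - 2\right) = -4 + \left(15 - 2\right) = -4 + 13 = 9$)
$- 110 \left(-42 + y\right) = - 110 \left(-42 + 9\right) = \left(-110\right) \left(-33\right) = 3630$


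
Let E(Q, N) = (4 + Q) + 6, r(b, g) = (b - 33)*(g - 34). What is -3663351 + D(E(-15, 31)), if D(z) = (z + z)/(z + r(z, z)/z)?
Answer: -5520669907/1507 ≈ -3.6634e+6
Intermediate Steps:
r(b, g) = (-34 + g)*(-33 + b) (r(b, g) = (-33 + b)*(-34 + g) = (-34 + g)*(-33 + b))
E(Q, N) = 10 + Q
D(z) = 2*z/(z + (1122 + z² - 67*z)/z) (D(z) = (z + z)/(z + (1122 - 34*z - 33*z + z*z)/z) = (2*z)/(z + (1122 - 34*z - 33*z + z²)/z) = (2*z)/(z + (1122 + z² - 67*z)/z) = 2*z/(z + (1122 + z² - 67*z)/z))
-3663351 + D(E(-15, 31)) = -3663351 + 2*(10 - 15)²/(1122 - 67*(10 - 15) + 2*(10 - 15)²) = -3663351 + 2*(-5)²/(1122 - 67*(-5) + 2*(-5)²) = -3663351 + 2*25/(1122 + 335 + 2*25) = -3663351 + 2*25/(1122 + 335 + 50) = -3663351 + 2*25/1507 = -3663351 + 2*25*(1/1507) = -3663351 + 50/1507 = -5520669907/1507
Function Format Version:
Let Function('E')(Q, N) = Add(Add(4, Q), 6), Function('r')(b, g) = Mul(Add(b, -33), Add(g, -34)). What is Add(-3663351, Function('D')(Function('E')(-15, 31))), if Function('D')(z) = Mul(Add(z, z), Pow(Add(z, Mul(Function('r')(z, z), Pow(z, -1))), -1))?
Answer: Rational(-5520669907, 1507) ≈ -3.6634e+6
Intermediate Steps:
Function('r')(b, g) = Mul(Add(-34, g), Add(-33, b)) (Function('r')(b, g) = Mul(Add(-33, b), Add(-34, g)) = Mul(Add(-34, g), Add(-33, b)))
Function('E')(Q, N) = Add(10, Q)
Function('D')(z) = Mul(2, z, Pow(Add(z, Mul(Pow(z, -1), Add(1122, Pow(z, 2), Mul(-67, z)))), -1)) (Function('D')(z) = Mul(Add(z, z), Pow(Add(z, Mul(Add(1122, Mul(-34, z), Mul(-33, z), Mul(z, z)), Pow(z, -1))), -1)) = Mul(Mul(2, z), Pow(Add(z, Mul(Add(1122, Mul(-34, z), Mul(-33, z), Pow(z, 2)), Pow(z, -1))), -1)) = Mul(Mul(2, z), Pow(Add(z, Mul(Add(1122, Pow(z, 2), Mul(-67, z)), Pow(z, -1))), -1)) = Mul(Mul(2, z), Pow(Add(z, Mul(Pow(z, -1), Add(1122, Pow(z, 2), Mul(-67, z)))), -1)) = Mul(2, z, Pow(Add(z, Mul(Pow(z, -1), Add(1122, Pow(z, 2), Mul(-67, z)))), -1)))
Add(-3663351, Function('D')(Function('E')(-15, 31))) = Add(-3663351, Mul(2, Pow(Add(10, -15), 2), Pow(Add(1122, Mul(-67, Add(10, -15)), Mul(2, Pow(Add(10, -15), 2))), -1))) = Add(-3663351, Mul(2, Pow(-5, 2), Pow(Add(1122, Mul(-67, -5), Mul(2, Pow(-5, 2))), -1))) = Add(-3663351, Mul(2, 25, Pow(Add(1122, 335, Mul(2, 25)), -1))) = Add(-3663351, Mul(2, 25, Pow(Add(1122, 335, 50), -1))) = Add(-3663351, Mul(2, 25, Pow(1507, -1))) = Add(-3663351, Mul(2, 25, Rational(1, 1507))) = Add(-3663351, Rational(50, 1507)) = Rational(-5520669907, 1507)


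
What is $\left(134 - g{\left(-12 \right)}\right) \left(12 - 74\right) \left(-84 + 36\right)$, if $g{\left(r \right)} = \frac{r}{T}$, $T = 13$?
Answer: $\frac{5219904}{13} \approx 4.0153 \cdot 10^{5}$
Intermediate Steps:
$g{\left(r \right)} = \frac{r}{13}$
$\left(134 - g{\left(-12 \right)}\right) \left(12 - 74\right) \left(-84 + 36\right) = \left(134 - \frac{1}{13} \left(-12\right)\right) \left(12 - 74\right) \left(-84 + 36\right) = \left(134 - - \frac{12}{13}\right) \left(\left(-62\right) \left(-48\right)\right) = \left(134 + \frac{12}{13}\right) 2976 = \frac{1754}{13} \cdot 2976 = \frac{5219904}{13}$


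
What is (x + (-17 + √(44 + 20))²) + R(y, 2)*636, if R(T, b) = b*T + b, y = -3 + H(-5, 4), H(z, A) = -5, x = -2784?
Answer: -11607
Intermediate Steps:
y = -8 (y = -3 - 5 = -8)
R(T, b) = b + T*b (R(T, b) = T*b + b = b + T*b)
(x + (-17 + √(44 + 20))²) + R(y, 2)*636 = (-2784 + (-17 + √(44 + 20))²) + (2*(1 - 8))*636 = (-2784 + (-17 + √64)²) + (2*(-7))*636 = (-2784 + (-17 + 8)²) - 14*636 = (-2784 + (-9)²) - 8904 = (-2784 + 81) - 8904 = -2703 - 8904 = -11607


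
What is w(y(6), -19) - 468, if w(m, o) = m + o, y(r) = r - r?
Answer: -487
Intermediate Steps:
y(r) = 0
w(y(6), -19) - 468 = (0 - 19) - 468 = -19 - 468 = -487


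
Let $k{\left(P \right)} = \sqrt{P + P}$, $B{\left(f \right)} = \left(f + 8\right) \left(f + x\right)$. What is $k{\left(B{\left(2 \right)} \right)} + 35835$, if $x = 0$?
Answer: $35835 + 2 \sqrt{10} \approx 35841.0$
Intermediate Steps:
$B{\left(f \right)} = f \left(8 + f\right)$ ($B{\left(f \right)} = \left(f + 8\right) \left(f + 0\right) = \left(8 + f\right) f = f \left(8 + f\right)$)
$k{\left(P \right)} = \sqrt{2} \sqrt{P}$ ($k{\left(P \right)} = \sqrt{2 P} = \sqrt{2} \sqrt{P}$)
$k{\left(B{\left(2 \right)} \right)} + 35835 = \sqrt{2} \sqrt{2 \left(8 + 2\right)} + 35835 = \sqrt{2} \sqrt{2 \cdot 10} + 35835 = \sqrt{2} \sqrt{20} + 35835 = \sqrt{2} \cdot 2 \sqrt{5} + 35835 = 2 \sqrt{10} + 35835 = 35835 + 2 \sqrt{10}$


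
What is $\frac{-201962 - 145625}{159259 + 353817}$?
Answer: $- \frac{347587}{513076} \approx -0.67746$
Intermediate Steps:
$\frac{-201962 - 145625}{159259 + 353817} = - \frac{347587}{513076}$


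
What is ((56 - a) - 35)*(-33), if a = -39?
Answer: -1980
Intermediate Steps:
((56 - a) - 35)*(-33) = ((56 - 1*(-39)) - 35)*(-33) = ((56 + 39) - 35)*(-33) = (95 - 35)*(-33) = 60*(-33) = -1980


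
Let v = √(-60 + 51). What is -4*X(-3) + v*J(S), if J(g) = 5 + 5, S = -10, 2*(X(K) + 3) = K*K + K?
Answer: 30*I ≈ 30.0*I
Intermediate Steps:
X(K) = -3 + K/2 + K²/2 (X(K) = -3 + (K*K + K)/2 = -3 + (K² + K)/2 = -3 + (K + K²)/2 = -3 + (K/2 + K²/2) = -3 + K/2 + K²/2)
J(g) = 10
v = 3*I (v = √(-9) = 3*I ≈ 3.0*I)
-4*X(-3) + v*J(S) = -4*(-3 + (½)*(-3) + (½)*(-3)²) + (3*I)*10 = -4*(-3 - 3/2 + (½)*9) + 30*I = -4*(-3 - 3/2 + 9/2) + 30*I = -4*0 + 30*I = 0 + 30*I = 30*I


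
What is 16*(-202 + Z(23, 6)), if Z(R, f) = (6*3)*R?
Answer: 3392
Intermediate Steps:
Z(R, f) = 18*R
16*(-202 + Z(23, 6)) = 16*(-202 + 18*23) = 16*(-202 + 414) = 16*212 = 3392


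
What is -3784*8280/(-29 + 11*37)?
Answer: -1740640/21 ≈ -82888.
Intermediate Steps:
-3784*8280/(-29 + 11*37) = -3784*8280/(-29 + 407) = -3784/(378*(1/8280)) = -3784/21/460 = -3784*460/21 = -1740640/21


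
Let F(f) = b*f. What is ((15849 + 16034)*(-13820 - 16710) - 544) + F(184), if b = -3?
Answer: -973389086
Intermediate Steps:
F(f) = -3*f
((15849 + 16034)*(-13820 - 16710) - 544) + F(184) = ((15849 + 16034)*(-13820 - 16710) - 544) - 3*184 = (31883*(-30530) - 544) - 552 = (-973387990 - 544) - 552 = -973388534 - 552 = -973389086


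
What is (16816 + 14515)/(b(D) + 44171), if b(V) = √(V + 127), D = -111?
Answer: 1649/2325 ≈ 0.70925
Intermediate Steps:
b(V) = √(127 + V)
(16816 + 14515)/(b(D) + 44171) = (16816 + 14515)/(√(127 - 111) + 44171) = 31331/(√16 + 44171) = 31331/(4 + 44171) = 31331/44175 = 31331*(1/44175) = 1649/2325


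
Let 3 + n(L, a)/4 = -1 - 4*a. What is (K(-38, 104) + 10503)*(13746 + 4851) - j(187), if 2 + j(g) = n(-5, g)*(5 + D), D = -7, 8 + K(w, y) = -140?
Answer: 192565921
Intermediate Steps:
K(w, y) = -148 (K(w, y) = -8 - 140 = -148)
n(L, a) = -16 - 16*a (n(L, a) = -12 + 4*(-1 - 4*a) = -12 + (-4 - 16*a) = -16 - 16*a)
j(g) = 30 + 32*g (j(g) = -2 + (-16 - 16*g)*(5 - 7) = -2 + (-16 - 16*g)*(-2) = -2 + (32 + 32*g) = 30 + 32*g)
(K(-38, 104) + 10503)*(13746 + 4851) - j(187) = (-148 + 10503)*(13746 + 4851) - (30 + 32*187) = 10355*18597 - (30 + 5984) = 192571935 - 1*6014 = 192571935 - 6014 = 192565921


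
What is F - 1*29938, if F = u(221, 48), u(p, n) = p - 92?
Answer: -29809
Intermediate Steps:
u(p, n) = -92 + p
F = 129 (F = -92 + 221 = 129)
F - 1*29938 = 129 - 1*29938 = 129 - 29938 = -29809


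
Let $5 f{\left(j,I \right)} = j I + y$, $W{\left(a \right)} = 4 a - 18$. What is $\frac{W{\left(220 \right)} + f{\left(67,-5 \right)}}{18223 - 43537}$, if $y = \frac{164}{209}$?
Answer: $- \frac{830939}{26453130} \approx -0.031412$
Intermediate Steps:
$y = \frac{164}{209}$ ($y = 164 \cdot \frac{1}{209} = \frac{164}{209} \approx 0.78469$)
$W{\left(a \right)} = -18 + 4 a$
$f{\left(j,I \right)} = \frac{164}{1045} + \frac{I j}{5}$ ($f{\left(j,I \right)} = \frac{j I + \frac{164}{209}}{5} = \frac{I j + \frac{164}{209}}{5} = \frac{\frac{164}{209} + I j}{5} = \frac{164}{1045} + \frac{I j}{5}$)
$\frac{W{\left(220 \right)} + f{\left(67,-5 \right)}}{18223 - 43537} = \frac{\left(-18 + 4 \cdot 220\right) + \left(\frac{164}{1045} + \frac{1}{5} \left(-5\right) 67\right)}{18223 - 43537} = \frac{\left(-18 + 880\right) + \left(\frac{164}{1045} - 67\right)}{-25314} = \left(862 - \frac{69851}{1045}\right) \left(- \frac{1}{25314}\right) = \frac{830939}{1045} \left(- \frac{1}{25314}\right) = - \frac{830939}{26453130}$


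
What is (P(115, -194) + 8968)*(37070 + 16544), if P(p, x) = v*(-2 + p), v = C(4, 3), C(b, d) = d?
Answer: 498985498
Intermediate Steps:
v = 3
P(p, x) = -6 + 3*p (P(p, x) = 3*(-2 + p) = -6 + 3*p)
(P(115, -194) + 8968)*(37070 + 16544) = ((-6 + 3*115) + 8968)*(37070 + 16544) = ((-6 + 345) + 8968)*53614 = (339 + 8968)*53614 = 9307*53614 = 498985498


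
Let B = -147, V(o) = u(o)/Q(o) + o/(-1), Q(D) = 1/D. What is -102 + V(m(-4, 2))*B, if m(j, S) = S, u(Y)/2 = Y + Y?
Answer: -2160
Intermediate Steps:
u(Y) = 4*Y (u(Y) = 2*(Y + Y) = 2*(2*Y) = 4*Y)
V(o) = -o + 4*o² (V(o) = (4*o)/(1/o) + o/(-1) = (4*o)*o + o*(-1) = 4*o² - o = -o + 4*o²)
-102 + V(m(-4, 2))*B = -102 + (2*(-1 + 4*2))*(-147) = -102 + (2*(-1 + 8))*(-147) = -102 + (2*7)*(-147) = -102 + 14*(-147) = -102 - 2058 = -2160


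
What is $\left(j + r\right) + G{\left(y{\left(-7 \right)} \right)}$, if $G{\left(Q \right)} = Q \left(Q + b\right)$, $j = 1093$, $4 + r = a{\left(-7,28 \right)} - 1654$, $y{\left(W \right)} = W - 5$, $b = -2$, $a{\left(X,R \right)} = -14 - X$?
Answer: $-404$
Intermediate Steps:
$y{\left(W \right)} = -5 + W$
$r = -1665$ ($r = -4 - 1661 = -1665$)
$G{\left(Q \right)} = Q \left(-2 + Q\right)$ ($G{\left(Q \right)} = Q \left(Q - 2\right) = Q \left(-2 + Q\right)$)
$\left(j + r\right) + G{\left(y{\left(-7 \right)} \right)} = \left(1093 - 1665\right) + \left(-5 - 7\right) \left(-2 - 12\right) = -572 - 12 \left(-2 - 12\right) = -572 - -168 = -572 + 168 = -404$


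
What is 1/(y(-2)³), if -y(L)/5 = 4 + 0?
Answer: -1/8000 ≈ -0.00012500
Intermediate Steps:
y(L) = -20 (y(L) = -5*(4 + 0) = -5*4 = -20)
1/(y(-2)³) = 1/((-20)³) = 1/(-8000) = -1/8000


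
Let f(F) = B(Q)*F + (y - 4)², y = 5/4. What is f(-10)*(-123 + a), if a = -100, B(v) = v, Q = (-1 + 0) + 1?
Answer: -26983/16 ≈ -1686.4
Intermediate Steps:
y = 5/4 (y = 5*(¼) = 5/4 ≈ 1.2500)
Q = 0 (Q = -1 + 1 = 0)
f(F) = 121/16 (f(F) = 0*F + (5/4 - 4)² = 0 + (-11/4)² = 0 + 121/16 = 121/16)
f(-10)*(-123 + a) = 121*(-123 - 100)/16 = (121/16)*(-223) = -26983/16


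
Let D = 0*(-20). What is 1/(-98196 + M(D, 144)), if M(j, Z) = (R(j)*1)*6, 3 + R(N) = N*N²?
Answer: -1/98214 ≈ -1.0182e-5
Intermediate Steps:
R(N) = -3 + N³ (R(N) = -3 + N*N² = -3 + N³)
D = 0
M(j, Z) = -18 + 6*j³ (M(j, Z) = ((-3 + j³)*1)*6 = (-3 + j³)*6 = -18 + 6*j³)
1/(-98196 + M(D, 144)) = 1/(-98196 + (-18 + 6*0³)) = 1/(-98196 + (-18 + 6*0)) = 1/(-98196 + (-18 + 0)) = 1/(-98196 - 18) = 1/(-98214) = -1/98214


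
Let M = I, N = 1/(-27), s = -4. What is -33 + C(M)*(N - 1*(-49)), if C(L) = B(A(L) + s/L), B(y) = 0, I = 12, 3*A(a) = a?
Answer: -33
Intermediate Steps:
A(a) = a/3
N = -1/27 ≈ -0.037037
M = 12
C(L) = 0
-33 + C(M)*(N - 1*(-49)) = -33 + 0*(-1/27 - 1*(-49)) = -33 + 0*(-1/27 + 49) = -33 + 0*(1322/27) = -33 + 0 = -33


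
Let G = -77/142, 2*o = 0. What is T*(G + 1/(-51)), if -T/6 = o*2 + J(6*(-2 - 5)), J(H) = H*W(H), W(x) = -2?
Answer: 341796/1207 ≈ 283.18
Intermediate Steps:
o = 0 (o = (½)*0 = 0)
J(H) = -2*H (J(H) = H*(-2) = -2*H)
T = -504 (T = -6*(0*2 - 12*(-2 - 5)) = -6*(0 - 12*(-7)) = -6*(0 - 2*(-42)) = -6*(0 + 84) = -6*84 = -504)
G = -77/142 (G = -77*1/142 = -77/142 ≈ -0.54225)
T*(G + 1/(-51)) = -504*(-77/142 + 1/(-51)) = -504*(-77/142 - 1/51) = -504*(-4069/7242) = 341796/1207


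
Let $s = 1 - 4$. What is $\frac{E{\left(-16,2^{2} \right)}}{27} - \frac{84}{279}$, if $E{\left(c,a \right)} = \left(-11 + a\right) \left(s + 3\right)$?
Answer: $- \frac{28}{93} \approx -0.30108$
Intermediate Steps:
$s = -3$
$E{\left(c,a \right)} = 0$ ($E{\left(c,a \right)} = \left(-11 + a\right) \left(-3 + 3\right) = \left(-11 + a\right) 0 = 0$)
$\frac{E{\left(-16,2^{2} \right)}}{27} - \frac{84}{279} = \frac{0}{27} - \frac{84}{279} = 0 \cdot \frac{1}{27} - \frac{28}{93} = 0 - \frac{28}{93} = - \frac{28}{93}$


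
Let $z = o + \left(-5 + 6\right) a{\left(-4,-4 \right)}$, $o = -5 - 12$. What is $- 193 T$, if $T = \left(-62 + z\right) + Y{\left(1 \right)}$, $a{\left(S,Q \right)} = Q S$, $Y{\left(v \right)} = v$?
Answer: $11966$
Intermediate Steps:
$o = -17$ ($o = -5 - 12 = -17$)
$z = -1$ ($z = -17 + \left(-5 + 6\right) \left(\left(-4\right) \left(-4\right)\right) = -17 + 1 \cdot 16 = -17 + 16 = -1$)
$T = -62$ ($T = \left(-62 - 1\right) + 1 = -63 + 1 = -62$)
$- 193 T = \left(-193\right) \left(-62\right) = 11966$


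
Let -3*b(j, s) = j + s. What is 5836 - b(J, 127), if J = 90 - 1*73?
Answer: 5884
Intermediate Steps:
J = 17 (J = 90 - 73 = 17)
b(j, s) = -j/3 - s/3 (b(j, s) = -(j + s)/3 = -j/3 - s/3)
5836 - b(J, 127) = 5836 - (-⅓*17 - ⅓*127) = 5836 - (-17/3 - 127/3) = 5836 - 1*(-48) = 5836 + 48 = 5884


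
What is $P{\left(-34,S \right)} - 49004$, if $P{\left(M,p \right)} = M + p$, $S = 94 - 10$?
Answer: $-48954$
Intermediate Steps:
$S = 84$ ($S = 94 - 10 = 84$)
$P{\left(-34,S \right)} - 49004 = \left(-34 + 84\right) - 49004 = 50 - 49004 = -48954$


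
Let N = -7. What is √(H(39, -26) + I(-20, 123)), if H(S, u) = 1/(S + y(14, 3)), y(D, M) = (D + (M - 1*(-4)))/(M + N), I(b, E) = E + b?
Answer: √208635/45 ≈ 10.150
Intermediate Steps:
y(D, M) = (4 + D + M)/(-7 + M) (y(D, M) = (D + (M - 1*(-4)))/(M - 7) = (D + (M + 4))/(-7 + M) = (D + (4 + M))/(-7 + M) = (4 + D + M)/(-7 + M))
H(S, u) = 1/(-21/4 + S) (H(S, u) = 1/(S + (4 + 14 + 3)/(-7 + 3)) = 1/(S + 21/(-4)) = 1/(S - ¼*21) = 1/(S - 21/4) = 1/(-21/4 + S))
√(H(39, -26) + I(-20, 123)) = √(4/(-21 + 4*39) + (123 - 20)) = √(4/(-21 + 156) + 103) = √(4/135 + 103) = √(13909/135) = √208635/45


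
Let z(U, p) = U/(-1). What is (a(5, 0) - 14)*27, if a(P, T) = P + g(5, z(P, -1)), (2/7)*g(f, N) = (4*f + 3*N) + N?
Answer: -243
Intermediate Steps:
z(U, p) = -U (z(U, p) = U*(-1) = -U)
g(f, N) = 14*N + 14*f (g(f, N) = 7*((4*f + 3*N) + N)/2 = 7*((3*N + 4*f) + N)/2 = 7*(4*N + 4*f)/2 = 14*N + 14*f)
a(P, T) = 70 - 13*P (a(P, T) = P + (14*(-P) + 14*5) = P + (-14*P + 70) = P + (70 - 14*P) = 70 - 13*P)
(a(5, 0) - 14)*27 = ((70 - 13*5) - 14)*27 = ((70 - 65) - 14)*27 = (5 - 14)*27 = -9*27 = -243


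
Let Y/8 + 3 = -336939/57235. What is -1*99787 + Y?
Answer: -5715378097/57235 ≈ -99858.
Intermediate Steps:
Y = -4069152/57235 (Y = -24 + 8*(-336939/57235) = -24 - 2695512/57235 = -4069152/57235 ≈ -71.095)
-1*99787 + Y = -1*99787 - 4069152/57235 = -99787 - 4069152/57235 = -5715378097/57235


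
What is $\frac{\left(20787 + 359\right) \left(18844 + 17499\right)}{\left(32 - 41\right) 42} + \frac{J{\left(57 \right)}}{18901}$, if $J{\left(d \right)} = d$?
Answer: $- \frac{7262795030866}{3572289} \approx -2.0331 \cdot 10^{6}$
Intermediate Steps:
$\frac{\left(20787 + 359\right) \left(18844 + 17499\right)}{\left(32 - 41\right) 42} + \frac{J{\left(57 \right)}}{18901} = \frac{\left(20787 + 359\right) \left(18844 + 17499\right)}{\left(32 - 41\right) 42} + \frac{57}{18901} = \frac{21146 \cdot 36343}{\left(-9\right) 42} + 57 \cdot \frac{1}{18901} = \frac{768509078}{-378} + \frac{57}{18901} = 768509078 \left(- \frac{1}{378}\right) + \frac{57}{18901} = - \frac{384254539}{189} + \frac{57}{18901} = - \frac{7262795030866}{3572289}$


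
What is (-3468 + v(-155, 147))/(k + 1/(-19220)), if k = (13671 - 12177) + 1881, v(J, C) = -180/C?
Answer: -3267246240/3178507451 ≈ -1.0279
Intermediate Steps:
k = 3375 (k = 1494 + 1881 = 3375)
(-3468 + v(-155, 147))/(k + 1/(-19220)) = (-3468 - 180/147)/(3375 + 1/(-19220)) = (-3468 - 180*1/147)/(3375 - 1/19220) = (-3468 - 60/49)/(64867499/19220) = -169992/49*19220/64867499 = -3267246240/3178507451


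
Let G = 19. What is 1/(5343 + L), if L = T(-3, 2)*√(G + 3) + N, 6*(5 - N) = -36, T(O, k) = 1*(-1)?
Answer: 2677/14332647 + √22/28665294 ≈ 0.00018694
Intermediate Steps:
T(O, k) = -1
N = 11 (N = 5 - ⅙*(-36) = 5 + 6 = 11)
L = 11 - √22 (L = -√(19 + 3) + 11 = -√22 + 11 = 11 - √22 ≈ 6.3096)
1/(5343 + L) = 1/(5343 + (11 - √22)) = 1/(5354 - √22)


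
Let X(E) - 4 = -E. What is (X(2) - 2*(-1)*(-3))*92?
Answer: -368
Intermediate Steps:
X(E) = 4 - E
(X(2) - 2*(-1)*(-3))*92 = ((4 - 1*2) - 2*(-1)*(-3))*92 = ((4 - 2) + 2*(-3))*92 = (2 - 6)*92 = -4*92 = -368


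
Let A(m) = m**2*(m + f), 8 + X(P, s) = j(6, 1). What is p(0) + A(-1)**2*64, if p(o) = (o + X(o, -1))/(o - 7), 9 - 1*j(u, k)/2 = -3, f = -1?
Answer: 1776/7 ≈ 253.71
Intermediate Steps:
j(u, k) = 24 (j(u, k) = 18 - 2*(-3) = 18 + 6 = 24)
X(P, s) = 16 (X(P, s) = -8 + 24 = 16)
p(o) = (16 + o)/(-7 + o) (p(o) = (o + 16)/(o - 7) = (16 + o)/(-7 + o))
A(m) = m**2*(-1 + m) (A(m) = m**2*(m - 1) = m**2*(-1 + m))
p(0) + A(-1)**2*64 = (16 + 0)/(-7 + 0) + ((-1)**2*(-1 - 1))**2*64 = 16/(-7) + (1*(-2))**2*64 = -1/7*16 + (-2)**2*64 = -16/7 + 4*64 = -16/7 + 256 = 1776/7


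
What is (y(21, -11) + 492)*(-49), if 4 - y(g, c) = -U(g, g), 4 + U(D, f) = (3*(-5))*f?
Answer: -8673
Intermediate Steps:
U(D, f) = -4 - 15*f (U(D, f) = -4 + (3*(-5))*f = -4 - 15*f)
y(g, c) = -15*g (y(g, c) = 4 - (-1)*(-4 - 15*g) = 4 - (4 + 15*g) = 4 + (-4 - 15*g) = -15*g)
(y(21, -11) + 492)*(-49) = (-15*21 + 492)*(-49) = (-315 + 492)*(-49) = 177*(-49) = -8673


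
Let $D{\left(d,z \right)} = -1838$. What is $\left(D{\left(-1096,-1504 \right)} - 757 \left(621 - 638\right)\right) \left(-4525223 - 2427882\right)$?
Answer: $-76699701255$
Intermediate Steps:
$\left(D{\left(-1096,-1504 \right)} - 757 \left(621 - 638\right)\right) \left(-4525223 - 2427882\right) = \left(-1838 - 757 \left(621 - 638\right)\right) \left(-4525223 - 2427882\right) = \left(-1838 - -12869\right) \left(-6953105\right) = \left(-1838 + 12869\right) \left(-6953105\right) = 11031 \left(-6953105\right) = -76699701255$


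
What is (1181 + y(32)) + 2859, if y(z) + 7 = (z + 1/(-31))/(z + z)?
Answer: 8002463/1984 ≈ 4033.5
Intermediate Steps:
y(z) = -7 + (-1/31 + z)/(2*z) (y(z) = -7 + (z + 1/(-31))/(z + z) = -7 + (z - 1/31)/((2*z)) = -7 + (-1/31 + z)*(1/(2*z)) = -7 + (-1/31 + z)/(2*z))
(1181 + y(32)) + 2859 = (1181 + (1/62)*(-1 - 403*32)/32) + 2859 = (1181 + (1/62)*(1/32)*(-1 - 12896)) + 2859 = (1181 + (1/62)*(1/32)*(-12897)) + 2859 = (1181 - 12897/1984) + 2859 = 2330207/1984 + 2859 = 8002463/1984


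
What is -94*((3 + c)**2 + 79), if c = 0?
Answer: -8272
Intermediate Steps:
-94*((3 + c)**2 + 79) = -94*((3 + 0)**2 + 79) = -94*(3**2 + 79) = -94*(9 + 79) = -94*88 = -8272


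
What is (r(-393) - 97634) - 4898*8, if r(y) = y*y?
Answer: 17631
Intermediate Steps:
r(y) = y²
(r(-393) - 97634) - 4898*8 = ((-393)² - 97634) - 4898*8 = (154449 - 97634) - 39184 = 56815 - 39184 = 17631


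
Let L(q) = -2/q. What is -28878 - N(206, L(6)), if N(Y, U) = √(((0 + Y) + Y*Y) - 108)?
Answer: -28878 - 3*√4726 ≈ -29084.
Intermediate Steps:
N(Y, U) = √(-108 + Y + Y²) (N(Y, U) = √((Y + Y²) - 108) = √(-108 + Y + Y²))
-28878 - N(206, L(6)) = -28878 - √(-108 + 206 + 206²) = -28878 - √(-108 + 206 + 42436) = -28878 - √42534 = -28878 - 3*√4726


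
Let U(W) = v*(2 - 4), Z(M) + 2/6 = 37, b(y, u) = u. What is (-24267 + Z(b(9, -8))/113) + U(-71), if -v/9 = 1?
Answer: -8220301/339 ≈ -24249.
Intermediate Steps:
v = -9 (v = -9*1 = -9)
Z(M) = 110/3 (Z(M) = -⅓ + 37 = 110/3)
U(W) = 18 (U(W) = -9*(2 - 4) = -9*(-2) = 18)
(-24267 + Z(b(9, -8))/113) + U(-71) = (-24267 + (110/3)/113) + 18 = (-24267 + (110/3)*(1/113)) + 18 = (-24267 + 110/339) + 18 = -8226403/339 + 18 = -8220301/339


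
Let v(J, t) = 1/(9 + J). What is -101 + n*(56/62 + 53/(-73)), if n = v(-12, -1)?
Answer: -686090/6789 ≈ -101.06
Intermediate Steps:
n = -1/3 (n = 1/(9 - 12) = 1/(-3) = -1/3 ≈ -0.33333)
-101 + n*(56/62 + 53/(-73)) = -101 - (56/62 + 53/(-73))/3 = -101 - (56*(1/62) + 53*(-1/73))/3 = -101 - (28/31 - 53/73)/3 = -101 - 1/3*401/2263 = -101 - 401/6789 = -686090/6789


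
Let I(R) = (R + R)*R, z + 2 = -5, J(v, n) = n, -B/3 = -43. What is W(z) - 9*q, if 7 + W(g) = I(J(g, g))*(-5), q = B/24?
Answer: -4363/8 ≈ -545.38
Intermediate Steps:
B = 129 (B = -3*(-43) = 129)
q = 43/8 (q = 129/24 = 129*(1/24) = 43/8 ≈ 5.3750)
z = -7 (z = -2 - 5 = -7)
I(R) = 2*R² (I(R) = (2*R)*R = 2*R²)
W(g) = -7 - 10*g² (W(g) = -7 + (2*g²)*(-5) = -7 - 10*g²)
W(z) - 9*q = (-7 - 10*(-7)²) - 9*43/8 = (-7 - 10*49) - 387/8 = (-7 - 490) - 387/8 = -497 - 387/8 = -4363/8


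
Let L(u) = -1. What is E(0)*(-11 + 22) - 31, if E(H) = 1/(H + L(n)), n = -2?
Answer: -42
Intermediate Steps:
E(H) = 1/(-1 + H) (E(H) = 1/(H - 1) = 1/(-1 + H))
E(0)*(-11 + 22) - 31 = (-11 + 22)/(-1 + 0) - 31 = 11/(-1) - 31 = -1*11 - 31 = -11 - 31 = -42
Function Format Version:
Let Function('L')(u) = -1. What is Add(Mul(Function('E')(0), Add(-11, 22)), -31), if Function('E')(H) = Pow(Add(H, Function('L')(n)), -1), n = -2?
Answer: -42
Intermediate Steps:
Function('E')(H) = Pow(Add(-1, H), -1) (Function('E')(H) = Pow(Add(H, -1), -1) = Pow(Add(-1, H), -1))
Add(Mul(Function('E')(0), Add(-11, 22)), -31) = Add(Mul(Pow(Add(-1, 0), -1), Add(-11, 22)), -31) = Add(Mul(Pow(-1, -1), 11), -31) = Add(Mul(-1, 11), -31) = Add(-11, -31) = -42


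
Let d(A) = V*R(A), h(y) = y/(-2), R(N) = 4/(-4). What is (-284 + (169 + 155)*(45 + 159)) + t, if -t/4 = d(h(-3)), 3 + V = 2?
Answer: 65808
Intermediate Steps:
R(N) = -1 (R(N) = 4*(-¼) = -1)
V = -1 (V = -3 + 2 = -1)
h(y) = -y/2 (h(y) = y*(-½) = -y/2)
d(A) = 1 (d(A) = -1*(-1) = 1)
t = -4 (t = -4*1 = -4)
(-284 + (169 + 155)*(45 + 159)) + t = (-284 + (169 + 155)*(45 + 159)) - 4 = (-284 + 324*204) - 4 = (-284 + 66096) - 4 = 65812 - 4 = 65808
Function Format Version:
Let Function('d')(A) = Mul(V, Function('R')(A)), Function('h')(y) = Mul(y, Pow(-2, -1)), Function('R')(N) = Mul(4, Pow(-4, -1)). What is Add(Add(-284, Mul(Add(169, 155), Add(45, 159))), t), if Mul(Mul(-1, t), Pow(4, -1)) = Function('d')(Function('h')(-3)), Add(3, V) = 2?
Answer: 65808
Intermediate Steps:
Function('R')(N) = -1 (Function('R')(N) = Mul(4, Rational(-1, 4)) = -1)
V = -1 (V = Add(-3, 2) = -1)
Function('h')(y) = Mul(Rational(-1, 2), y) (Function('h')(y) = Mul(y, Rational(-1, 2)) = Mul(Rational(-1, 2), y))
Function('d')(A) = 1 (Function('d')(A) = Mul(-1, -1) = 1)
t = -4 (t = Mul(-4, 1) = -4)
Add(Add(-284, Mul(Add(169, 155), Add(45, 159))), t) = Add(Add(-284, Mul(Add(169, 155), Add(45, 159))), -4) = Add(Add(-284, Mul(324, 204)), -4) = Add(Add(-284, 66096), -4) = Add(65812, -4) = 65808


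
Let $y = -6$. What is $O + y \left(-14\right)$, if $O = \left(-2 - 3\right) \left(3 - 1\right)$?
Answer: $74$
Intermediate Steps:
$O = -10$ ($O = \left(-5\right) 2 = -10$)
$O + y \left(-14\right) = -10 - -84 = -10 + 84 = 74$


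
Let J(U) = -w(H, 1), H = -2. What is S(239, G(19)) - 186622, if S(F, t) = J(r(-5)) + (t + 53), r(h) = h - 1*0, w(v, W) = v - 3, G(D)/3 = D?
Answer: -186507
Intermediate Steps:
G(D) = 3*D
w(v, W) = -3 + v
r(h) = h (r(h) = h + 0 = h)
J(U) = 5 (J(U) = -(-3 - 2) = -1*(-5) = 5)
S(F, t) = 58 + t (S(F, t) = 5 + (t + 53) = 5 + (53 + t) = 58 + t)
S(239, G(19)) - 186622 = (58 + 3*19) - 186622 = (58 + 57) - 186622 = 115 - 186622 = -186507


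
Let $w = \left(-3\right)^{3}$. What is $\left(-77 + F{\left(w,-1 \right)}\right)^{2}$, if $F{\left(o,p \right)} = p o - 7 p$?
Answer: $1849$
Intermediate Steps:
$w = -27$
$F{\left(o,p \right)} = - 7 p + o p$ ($F{\left(o,p \right)} = o p - 7 p = - 7 p + o p$)
$\left(-77 + F{\left(w,-1 \right)}\right)^{2} = \left(-77 - \left(-7 - 27\right)\right)^{2} = \left(-77 - -34\right)^{2} = \left(-77 + 34\right)^{2} = \left(-43\right)^{2} = 1849$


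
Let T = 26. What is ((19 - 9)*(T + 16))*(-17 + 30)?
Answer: 5460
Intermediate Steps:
((19 - 9)*(T + 16))*(-17 + 30) = ((19 - 9)*(26 + 16))*(-17 + 30) = (10*42)*13 = 420*13 = 5460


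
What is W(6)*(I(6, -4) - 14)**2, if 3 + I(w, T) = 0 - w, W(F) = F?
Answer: 3174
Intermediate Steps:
I(w, T) = -3 - w (I(w, T) = -3 + (0 - w) = -3 - w)
W(6)*(I(6, -4) - 14)**2 = 6*((-3 - 1*6) - 14)**2 = 6*((-3 - 6) - 14)**2 = 6*(-9 - 14)**2 = 6*(-23)**2 = 6*529 = 3174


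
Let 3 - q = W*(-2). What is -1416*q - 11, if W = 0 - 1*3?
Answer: 4237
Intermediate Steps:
W = -3 (W = 0 - 3 = -3)
q = -3 (q = 3 - (-3)*(-2) = 3 - 1*6 = 3 - 6 = -3)
-1416*q - 11 = -1416*(-3) - 11 = -118*(-36) - 11 = 4248 - 11 = 4237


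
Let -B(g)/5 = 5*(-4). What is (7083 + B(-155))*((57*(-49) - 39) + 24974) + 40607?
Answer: 159086593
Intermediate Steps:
B(g) = 100 (B(g) = -25*(-4) = -5*(-20) = 100)
(7083 + B(-155))*((57*(-49) - 39) + 24974) + 40607 = (7083 + 100)*((57*(-49) - 39) + 24974) + 40607 = 7183*((-2793 - 39) + 24974) + 40607 = 7183*(-2832 + 24974) + 40607 = 7183*22142 + 40607 = 159045986 + 40607 = 159086593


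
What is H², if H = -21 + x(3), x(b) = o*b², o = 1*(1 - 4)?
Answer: 2304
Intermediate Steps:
o = -3 (o = 1*(-3) = -3)
x(b) = -3*b²
H = -48 (H = -21 - 3*3² = -21 - 3*9 = -21 - 27 = -48)
H² = (-48)² = 2304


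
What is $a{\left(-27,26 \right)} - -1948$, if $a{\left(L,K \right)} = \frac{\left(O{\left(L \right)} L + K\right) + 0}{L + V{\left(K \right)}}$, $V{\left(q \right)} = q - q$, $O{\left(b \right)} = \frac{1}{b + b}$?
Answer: $\frac{105139}{54} \approx 1947.0$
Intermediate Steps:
$O{\left(b \right)} = \frac{1}{2 b}$
$V{\left(q \right)} = 0$
$a{\left(L,K \right)} = \frac{\frac{1}{2} + K}{L}$ ($a{\left(L,K \right)} = \frac{\left(\frac{1}{2 L} L + K\right) + 0}{L + 0} = \frac{\left(\frac{1}{2} + K\right) + 0}{L} = \frac{\frac{1}{2} + K}{L}$)
$a{\left(-27,26 \right)} - -1948 = \frac{\frac{1}{2} + 26}{-27} - -1948 = \left(- \frac{1}{27}\right) \frac{53}{2} + 1948 = - \frac{53}{54} + 1948 = \frac{105139}{54}$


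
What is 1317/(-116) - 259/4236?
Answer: -701107/61422 ≈ -11.415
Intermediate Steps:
1317/(-116) - 259/4236 = 1317*(-1/116) - 259*1/4236 = -1317/116 - 259/4236 = -701107/61422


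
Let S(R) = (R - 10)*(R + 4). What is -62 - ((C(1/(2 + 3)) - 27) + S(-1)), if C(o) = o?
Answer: -11/5 ≈ -2.2000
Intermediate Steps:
S(R) = (-10 + R)*(4 + R)
-62 - ((C(1/(2 + 3)) - 27) + S(-1)) = -62 - ((1/(2 + 3) - 27) + (-40 + (-1)² - 6*(-1))) = -62 - ((1/5 - 27) + (-40 + 1 + 6)) = -62 - ((⅕ - 27) - 33) = -62 - (-134/5 - 33) = -62 - 1*(-299/5) = -62 + 299/5 = -11/5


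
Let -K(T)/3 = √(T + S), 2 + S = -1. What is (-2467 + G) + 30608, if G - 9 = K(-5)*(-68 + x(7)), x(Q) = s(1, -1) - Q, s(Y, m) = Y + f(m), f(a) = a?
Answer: 28150 + 450*I*√2 ≈ 28150.0 + 636.4*I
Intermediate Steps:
S = -3 (S = -2 - 1 = -3)
s(Y, m) = Y + m
x(Q) = -Q (x(Q) = (1 - 1) - Q = 0 - Q = -Q)
K(T) = -3*√(-3 + T) (K(T) = -3*√(T - 3) = -3*√(-3 + T))
G = 9 + 450*I*√2 (G = 9 + (-3*√(-3 - 5))*(-68 - 1*7) = 9 + (-6*I*√2)*(-68 - 7) = 9 - 6*I*√2*(-75) = 9 + 450*I*√2 ≈ 9.0 + 636.4*I)
(-2467 + G) + 30608 = (-2467 + (9 + 450*I*√2)) + 30608 = (-2458 + 450*I*√2) + 30608 = 28150 + 450*I*√2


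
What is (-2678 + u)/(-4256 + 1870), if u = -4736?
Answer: 3707/1193 ≈ 3.1073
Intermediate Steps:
(-2678 + u)/(-4256 + 1870) = (-2678 - 4736)/(-4256 + 1870) = -7414/(-2386) = -7414*(-1/2386) = 3707/1193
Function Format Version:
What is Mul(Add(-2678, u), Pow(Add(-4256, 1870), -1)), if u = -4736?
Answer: Rational(3707, 1193) ≈ 3.1073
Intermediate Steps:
Mul(Add(-2678, u), Pow(Add(-4256, 1870), -1)) = Mul(Add(-2678, -4736), Pow(Add(-4256, 1870), -1)) = Mul(-7414, Pow(-2386, -1)) = Mul(-7414, Rational(-1, 2386)) = Rational(3707, 1193)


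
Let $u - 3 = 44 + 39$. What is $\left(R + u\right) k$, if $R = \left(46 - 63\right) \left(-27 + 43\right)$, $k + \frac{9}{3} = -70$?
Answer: $13578$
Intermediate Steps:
$k = -73$ ($k = -3 - 70 = -73$)
$u = 86$ ($u = 3 + \left(44 + 39\right) = 3 + 83 = 86$)
$R = -272$ ($R = \left(-17\right) 16 = -272$)
$\left(R + u\right) k = \left(-272 + 86\right) \left(-73\right) = \left(-186\right) \left(-73\right) = 13578$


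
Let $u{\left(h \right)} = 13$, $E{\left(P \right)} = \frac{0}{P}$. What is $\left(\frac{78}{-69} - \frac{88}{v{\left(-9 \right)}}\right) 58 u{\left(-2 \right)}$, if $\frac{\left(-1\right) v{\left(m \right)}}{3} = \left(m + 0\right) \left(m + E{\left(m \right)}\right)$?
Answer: $- \frac{3237676}{5589} \approx -579.29$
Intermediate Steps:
$E{\left(P \right)} = 0$
$v{\left(m \right)} = - 3 m^{2}$ ($v{\left(m \right)} = - 3 \left(m + 0\right) \left(m + 0\right) = - 3 m m = - 3 m^{2}$)
$\left(\frac{78}{-69} - \frac{88}{v{\left(-9 \right)}}\right) 58 u{\left(-2 \right)} = \left(\frac{78}{-69} - \frac{88}{\left(-3\right) \left(-9\right)^{2}}\right) 58 \cdot 13 = \left(78 \left(- \frac{1}{69}\right) - \frac{88}{\left(-3\right) 81}\right) 58 \cdot 13 = \left(- \frac{26}{23} - \frac{88}{-243}\right) 58 \cdot 13 = \left(- \frac{26}{23} - - \frac{88}{243}\right) 58 \cdot 13 = \left(- \frac{26}{23} + \frac{88}{243}\right) 58 \cdot 13 = \left(- \frac{4294}{5589}\right) 58 \cdot 13 = \left(- \frac{249052}{5589}\right) 13 = - \frac{3237676}{5589}$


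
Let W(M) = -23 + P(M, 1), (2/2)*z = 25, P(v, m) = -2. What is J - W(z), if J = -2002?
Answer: -1977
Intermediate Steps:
z = 25
W(M) = -25 (W(M) = -23 - 2 = -25)
J - W(z) = -2002 - 1*(-25) = -2002 + 25 = -1977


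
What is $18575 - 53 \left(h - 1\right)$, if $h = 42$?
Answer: $16402$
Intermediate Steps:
$18575 - 53 \left(h - 1\right) = 18575 - 53 \left(42 - 1\right) = 18575 - 2173 = 16402$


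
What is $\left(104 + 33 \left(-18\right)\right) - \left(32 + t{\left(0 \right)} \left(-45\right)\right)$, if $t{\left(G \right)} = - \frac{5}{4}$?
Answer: $- \frac{2313}{4} \approx -578.25$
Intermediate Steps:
$t{\left(G \right)} = - \frac{5}{4}$ ($t{\left(G \right)} = \left(-5\right) \frac{1}{4} = - \frac{5}{4}$)
$\left(104 + 33 \left(-18\right)\right) - \left(32 + t{\left(0 \right)} \left(-45\right)\right) = \left(104 + 33 \left(-18\right)\right) - \left(32 - - \frac{225}{4}\right) = \left(104 - 594\right) - \left(32 + \frac{225}{4}\right) = -490 - \frac{353}{4} = - \frac{2313}{4}$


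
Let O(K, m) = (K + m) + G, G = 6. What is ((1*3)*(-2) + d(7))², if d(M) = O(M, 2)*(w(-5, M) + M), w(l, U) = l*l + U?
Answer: 335241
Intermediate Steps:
w(l, U) = U + l² (w(l, U) = l² + U = U + l²)
O(K, m) = 6 + K + m (O(K, m) = (K + m) + 6 = 6 + K + m)
d(M) = (8 + M)*(25 + 2*M) (d(M) = (6 + M + 2)*((M + (-5)²) + M) = (8 + M)*((M + 25) + M) = (8 + M)*((25 + M) + M) = (8 + M)*(25 + 2*M))
((1*3)*(-2) + d(7))² = ((1*3)*(-2) + (8 + 7)*(25 + 2*7))² = (3*(-2) + 15*(25 + 14))² = (-6 + 15*39)² = (-6 + 585)² = 579² = 335241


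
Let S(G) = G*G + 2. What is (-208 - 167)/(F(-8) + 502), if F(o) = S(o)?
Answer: -375/568 ≈ -0.66021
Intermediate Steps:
S(G) = 2 + G² (S(G) = G² + 2 = 2 + G²)
F(o) = 2 + o²
(-208 - 167)/(F(-8) + 502) = (-208 - 167)/((2 + (-8)²) + 502) = -375/((2 + 64) + 502) = -375/(66 + 502) = -375/568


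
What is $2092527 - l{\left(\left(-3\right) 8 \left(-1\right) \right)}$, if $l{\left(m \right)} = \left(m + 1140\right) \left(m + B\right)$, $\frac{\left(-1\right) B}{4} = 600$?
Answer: $4858191$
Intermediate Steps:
$B = -2400$ ($B = \left(-4\right) 600 = -2400$)
$l{\left(m \right)} = \left(-2400 + m\right) \left(1140 + m\right)$ ($l{\left(m \right)} = \left(m + 1140\right) \left(m - 2400\right) = \left(1140 + m\right) \left(-2400 + m\right) = \left(-2400 + m\right) \left(1140 + m\right)$)
$2092527 - l{\left(\left(-3\right) 8 \left(-1\right) \right)} = 2092527 - \left(-2736000 + \left(\left(-3\right) 8 \left(-1\right)\right)^{2} - 1260 \left(-3\right) 8 \left(-1\right)\right) = 2092527 - \left(-2736000 + \left(\left(-24\right) \left(-1\right)\right)^{2} - 1260 \left(\left(-24\right) \left(-1\right)\right)\right) = 2092527 - \left(-2736000 + 24^{2} - 30240\right) = 2092527 - \left(-2736000 + 576 - 30240\right) = 2092527 - -2765664 = 2092527 + 2765664 = 4858191$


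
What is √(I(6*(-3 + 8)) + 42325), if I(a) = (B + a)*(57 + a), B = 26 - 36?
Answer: √44065 ≈ 209.92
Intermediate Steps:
B = -10
I(a) = (-10 + a)*(57 + a)
√(I(6*(-3 + 8)) + 42325) = √((-570 + (6*(-3 + 8))² + 47*(6*(-3 + 8))) + 42325) = √((-570 + (6*5)² + 47*(6*5)) + 42325) = √((-570 + 30² + 47*30) + 42325) = √((-570 + 900 + 1410) + 42325) = √(1740 + 42325) = √44065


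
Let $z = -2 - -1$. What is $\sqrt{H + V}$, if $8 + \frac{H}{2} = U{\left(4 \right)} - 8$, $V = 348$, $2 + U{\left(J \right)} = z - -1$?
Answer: $2 \sqrt{78} \approx 17.664$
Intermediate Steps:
$z = -1$ ($z = -2 + 1 = -1$)
$U{\left(J \right)} = -2$ ($U{\left(J \right)} = -2 - 0 = -2 + \left(-1 + 1\right) = -2 + 0 = -2$)
$H = -36$ ($H = -16 + 2 \left(-2 - 8\right) = -16 + 2 \left(-10\right) = -16 - 20 = -36$)
$\sqrt{H + V} = \sqrt{-36 + 348} = \sqrt{312} = 2 \sqrt{78}$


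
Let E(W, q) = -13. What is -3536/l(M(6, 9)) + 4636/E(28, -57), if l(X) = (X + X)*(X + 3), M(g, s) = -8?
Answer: -26053/65 ≈ -400.82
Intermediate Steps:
l(X) = 2*X*(3 + X) (l(X) = (2*X)*(3 + X) = 2*X*(3 + X))
-3536/l(M(6, 9)) + 4636/E(28, -57) = -3536*(-1/(16*(3 - 8))) + 4636/(-13) = -3536/(2*(-8)*(-5)) + 4636*(-1/13) = -3536/80 - 4636/13 = -3536*1/80 - 4636/13 = -221/5 - 4636/13 = -26053/65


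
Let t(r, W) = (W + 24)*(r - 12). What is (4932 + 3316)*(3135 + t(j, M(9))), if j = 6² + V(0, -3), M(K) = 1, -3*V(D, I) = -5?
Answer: 93449840/3 ≈ 3.1150e+7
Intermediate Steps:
V(D, I) = 5/3 (V(D, I) = -⅓*(-5) = 5/3)
j = 113/3 (j = 6² + 5/3 = 36 + 5/3 = 113/3 ≈ 37.667)
t(r, W) = (-12 + r)*(24 + W) (t(r, W) = (24 + W)*(-12 + r) = (-12 + r)*(24 + W))
(4932 + 3316)*(3135 + t(j, M(9))) = (4932 + 3316)*(3135 + (-288 - 12*1 + 24*(113/3) + 1*(113/3))) = 8248*(3135 + (-288 - 12 + 904 + 113/3)) = 8248*(3135 + 1925/3) = 8248*(11330/3) = 93449840/3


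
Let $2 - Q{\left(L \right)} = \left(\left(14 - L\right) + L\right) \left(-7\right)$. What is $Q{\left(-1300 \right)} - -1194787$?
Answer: $1194887$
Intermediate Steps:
$Q{\left(L \right)} = 100$ ($Q{\left(L \right)} = 2 - \left(\left(14 - L\right) + L\right) \left(-7\right) = 2 - 14 \left(-7\right) = 2 - -98 = 2 + 98 = 100$)
$Q{\left(-1300 \right)} - -1194787 = 100 - -1194787 = 100 + 1194787 = 1194887$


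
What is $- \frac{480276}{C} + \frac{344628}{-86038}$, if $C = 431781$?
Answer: $- \frac{31687634826}{6191595613} \approx -5.1178$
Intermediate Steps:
$- \frac{480276}{C} + \frac{344628}{-86038} = - \frac{480276}{431781} + \frac{344628}{-86038} = \left(-480276\right) \frac{1}{431781} + 344628 \left(- \frac{1}{86038}\right) = - \frac{160092}{143927} - \frac{172314}{43019} = - \frac{31687634826}{6191595613}$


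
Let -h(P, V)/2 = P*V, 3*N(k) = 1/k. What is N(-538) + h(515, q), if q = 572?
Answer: -950904241/1614 ≈ -5.8916e+5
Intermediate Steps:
N(k) = 1/(3*k)
h(P, V) = -2*P*V
N(-538) + h(515, q) = (1/3)/(-538) - 2*515*572 = (1/3)*(-1/538) - 589160 = -1/1614 - 589160 = -950904241/1614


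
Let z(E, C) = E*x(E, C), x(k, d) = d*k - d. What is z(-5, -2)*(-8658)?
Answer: 519480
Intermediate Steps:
x(k, d) = -d + d*k
z(E, C) = C*E*(-1 + E) (z(E, C) = E*(C*(-1 + E)) = C*E*(-1 + E))
z(-5, -2)*(-8658) = -2*(-5)*(-1 - 5)*(-8658) = -2*(-5)*(-6)*(-8658) = -60*(-8658) = 519480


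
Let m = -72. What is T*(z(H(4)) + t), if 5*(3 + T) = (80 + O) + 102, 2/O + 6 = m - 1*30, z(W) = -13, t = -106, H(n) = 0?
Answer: -1073023/270 ≈ -3974.2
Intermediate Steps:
O = -1/54 (O = 2/(-6 + (-72 - 1*30)) = 2/(-6 + (-72 - 30)) = 2/(-6 - 102) = 2/(-108) = 2*(-1/108) = -1/54 ≈ -0.018519)
T = 9017/270 (T = -3 + ((80 - 1/54) + 102)/5 = -3 + (4319/54 + 102)/5 = -3 + (1/5)*(9827/54) = -3 + 9827/270 = 9017/270 ≈ 33.396)
T*(z(H(4)) + t) = 9017*(-13 - 106)/270 = (9017/270)*(-119) = -1073023/270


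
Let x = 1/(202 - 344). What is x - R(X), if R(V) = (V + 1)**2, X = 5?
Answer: -5113/142 ≈ -36.007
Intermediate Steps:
R(V) = (1 + V)**2
x = -1/142 (x = 1/(-142) = -1/142 ≈ -0.0070423)
x - R(X) = -1/142 - (1 + 5)**2 = -1/142 - 1*6**2 = -1/142 - 1*36 = -1/142 - 36 = -5113/142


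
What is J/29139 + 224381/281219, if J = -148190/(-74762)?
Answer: 8428507243696/10562633728449 ≈ 0.79795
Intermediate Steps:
J = 2555/1289 (J = -148190*(-1/74762) = 2555/1289 ≈ 1.9822)
J/29139 + 224381/281219 = (2555/1289)/29139 + 224381/281219 = (2555/1289)*(1/29139) + 224381*(1/281219) = 2555/37560171 + 224381/281219 = 8428507243696/10562633728449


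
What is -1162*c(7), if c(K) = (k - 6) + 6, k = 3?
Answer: -3486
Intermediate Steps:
c(K) = 3 (c(K) = (3 - 6) + 6 = -3 + 6 = 3)
-1162*c(7) = -1162*3 = -3486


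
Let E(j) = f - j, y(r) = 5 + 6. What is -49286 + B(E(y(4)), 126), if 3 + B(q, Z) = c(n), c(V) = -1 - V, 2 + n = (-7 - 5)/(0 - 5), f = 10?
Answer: -246452/5 ≈ -49290.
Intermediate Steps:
y(r) = 11
n = ⅖ (n = -2 + (-7 - 5)/(0 - 5) = -2 - 12/(-5) = -2 - 12*(-⅕) = -2 + 12/5 = ⅖ ≈ 0.40000)
E(j) = 10 - j
B(q, Z) = -22/5 (B(q, Z) = -3 + (-1 - 1*⅖) = -3 + (-1 - ⅖) = -3 - 7/5 = -22/5)
-49286 + B(E(y(4)), 126) = -49286 - 22/5 = -246452/5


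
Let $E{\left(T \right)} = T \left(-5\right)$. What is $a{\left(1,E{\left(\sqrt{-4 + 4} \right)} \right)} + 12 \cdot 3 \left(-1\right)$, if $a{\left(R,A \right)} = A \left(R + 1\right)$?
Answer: $-36$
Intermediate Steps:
$E{\left(T \right)} = - 5 T$
$a{\left(R,A \right)} = A \left(1 + R\right)$
$a{\left(1,E{\left(\sqrt{-4 + 4} \right)} \right)} + 12 \cdot 3 \left(-1\right) = - 5 \sqrt{-4 + 4} \left(1 + 1\right) + 12 \cdot 3 \left(-1\right) = - 5 \sqrt{0} \cdot 2 + 12 \left(-3\right) = \left(-5\right) 0 \cdot 2 - 36 = 0 \cdot 2 - 36 = 0 - 36 = -36$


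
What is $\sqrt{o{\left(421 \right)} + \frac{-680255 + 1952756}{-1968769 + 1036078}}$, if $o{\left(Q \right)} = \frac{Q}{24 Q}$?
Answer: $\frac{i \sqrt{18409662015402}}{3730764} \approx 1.1501 i$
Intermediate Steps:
$o{\left(Q \right)} = \frac{1}{24}$ ($o{\left(Q \right)} = Q \frac{1}{24 Q} = \frac{1}{24}$)
$\sqrt{o{\left(421 \right)} + \frac{-680255 + 1952756}{-1968769 + 1036078}} = \sqrt{\frac{1}{24} + \frac{-680255 + 1952756}{-1968769 + 1036078}} = \sqrt{\frac{1}{24} + \frac{1272501}{-932691}} = \sqrt{\frac{1}{24} + 1272501 \left(- \frac{1}{932691}\right)} = \sqrt{\frac{1}{24} - \frac{424167}{310897}} = \sqrt{- \frac{9869111}{7461528}} = \frac{i \sqrt{18409662015402}}{3730764}$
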